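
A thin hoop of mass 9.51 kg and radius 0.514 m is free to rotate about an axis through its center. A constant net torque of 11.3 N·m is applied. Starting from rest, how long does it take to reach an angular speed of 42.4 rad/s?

I = MR² = (9.51)(0.514)² = 2.513 kg·m².
α = τ/I = 11.3/2.513 = 4.498 rad/s².
ω = αt ⇒ t = ω/α = 42.4/4.498 = 9.427 s.

t ≈ 9.43 s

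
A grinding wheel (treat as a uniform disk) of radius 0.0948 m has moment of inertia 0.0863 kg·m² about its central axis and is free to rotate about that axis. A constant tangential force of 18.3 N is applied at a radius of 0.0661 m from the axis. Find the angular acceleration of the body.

α ≈ 14.0 rad/s²

τ = F·r = (18.3)(0.0661) = 1.210 N·m.
Newton's second law for rotation, τ = Iα, gives α = τ/I = 1.210/0.08630 = 14.02 rad/s².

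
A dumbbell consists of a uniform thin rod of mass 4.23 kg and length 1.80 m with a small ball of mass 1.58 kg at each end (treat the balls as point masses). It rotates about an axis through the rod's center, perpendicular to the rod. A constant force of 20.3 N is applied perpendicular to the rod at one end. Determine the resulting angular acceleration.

α ≈ 4.94 rad/s²

I_rod = (1/12)ML² = (1/12)(4.23)(1.80)² = 1.142 kg·m².
I_balls = 2·m·(L/2)² = 2(1.58)(0.9000)² = 2.560 kg·m².
Total I = 3.702 kg·m².
τ = F·(L/2) = (20.3)(0.900) = 18.27 N·m.
α = τ/I = 18.27/3.702 = 4.936 rad/s².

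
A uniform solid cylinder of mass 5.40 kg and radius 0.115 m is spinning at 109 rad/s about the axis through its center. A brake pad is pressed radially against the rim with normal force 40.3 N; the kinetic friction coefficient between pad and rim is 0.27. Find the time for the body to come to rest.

t ≈ 3.11 s

I = ½MR² = (1/2)(5.40)(0.115)² = 0.03571 kg·m².
Friction force f = μN = (0.27)(40.3) = 10.88 N at the rim; torque magnitude τ = fR = 1.251 N·m, opposing ω.
|α| = τ/I = 1.251/0.03571 = 35.04 rad/s² (deceleration).
0 = ω₀ − |α|t ⇒ t = ω₀/|α| = 109/35.04 = 3.110 s.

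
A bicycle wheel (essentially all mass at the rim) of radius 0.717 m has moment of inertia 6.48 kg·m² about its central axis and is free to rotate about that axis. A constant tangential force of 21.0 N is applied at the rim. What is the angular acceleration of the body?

α ≈ 2.32 rad/s²

τ = F R = (21.0)(0.717) = 15.06 N·m.
From τ = Iα: α = 15.06/6.480 = 2.324 rad/s².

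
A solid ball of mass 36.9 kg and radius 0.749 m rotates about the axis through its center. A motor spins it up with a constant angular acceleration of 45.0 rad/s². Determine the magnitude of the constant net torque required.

I = (2/5)MR² = (2/5)(36.9)(0.749)² = 8.280 kg·m².
τ = Iα = (8.280)(45.00) = 372.6 N·m.

τ ≈ 373 N·m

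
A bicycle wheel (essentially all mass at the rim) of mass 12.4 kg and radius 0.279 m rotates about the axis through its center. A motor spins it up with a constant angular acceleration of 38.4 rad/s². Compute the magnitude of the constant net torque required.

τ ≈ 37.1 N·m

I = MR² = (12.4)(0.279)² = 0.9652 kg·m².
τ = Iα = (0.9652)(38.40) = 37.06 N·m.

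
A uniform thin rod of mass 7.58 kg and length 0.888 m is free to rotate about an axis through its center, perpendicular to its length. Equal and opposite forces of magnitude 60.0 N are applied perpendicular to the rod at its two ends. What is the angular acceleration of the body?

α ≈ 107 rad/s²

I = (1/12)ML² = (1/12)(7.58)(0.888)² = 0.4981 kg·m².
The couple gives τ = F·(L/2) + F·(L/2) = F L = (60.0)(0.888) = 53.28 N·m.
From τ = Iα: α = 53.28/0.4981 = 107.0 rad/s².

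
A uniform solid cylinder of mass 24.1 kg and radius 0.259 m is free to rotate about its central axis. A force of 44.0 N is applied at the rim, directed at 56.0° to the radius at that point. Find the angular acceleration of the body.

α ≈ 11.7 rad/s²

I = ½MR² = (1/2)(24.1)(0.259)² = 0.8083 kg·m².
Only the tangential component produces torque: τ = F R sinθ = (44.0)(0.259) sin 56.0° = 9.448 N·m.
From τ = Iα: α = 9.448/0.8083 = 11.69 rad/s².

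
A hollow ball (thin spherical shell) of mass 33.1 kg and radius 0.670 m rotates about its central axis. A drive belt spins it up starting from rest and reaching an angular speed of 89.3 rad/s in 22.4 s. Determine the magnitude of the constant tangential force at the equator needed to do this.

F ≈ 58.9 N

I = (2/3)MR² = (2/3)(33.1)(0.670)² = 9.906 kg·m².
α = Δω/Δt = (89.3 − 0)/22.4 = 3.987 rad/s².
The required torque is τ = Iα = (9.906)(3.987) = 39.49 N·m.
A tangential force at the equator gives τ = FR, so F = τ/R = 39.49/0.670 = 58.94 N.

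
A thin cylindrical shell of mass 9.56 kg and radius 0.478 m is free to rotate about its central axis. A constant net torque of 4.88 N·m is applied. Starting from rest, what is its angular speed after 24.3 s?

ω ≈ 54.3 rad/s

I = MR² = (9.56)(0.478)² = 2.184 kg·m².
α = τ/I = 4.88/2.184 = 2.234 rad/s².
ω = ω₀ + αt = 0 + (2.234)(24.3) = 54.29 rad/s.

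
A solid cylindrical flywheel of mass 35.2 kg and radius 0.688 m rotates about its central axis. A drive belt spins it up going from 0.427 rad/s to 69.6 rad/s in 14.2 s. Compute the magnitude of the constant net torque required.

τ ≈ 40.6 N·m

I = ½MR² = (1/2)(35.2)(0.688)² = 8.331 kg·m².
α = Δω/Δt = (69.6 − 0.427)/14.2 = 4.871 rad/s².
τ = Iα = (8.331)(4.871) = 40.58 N·m.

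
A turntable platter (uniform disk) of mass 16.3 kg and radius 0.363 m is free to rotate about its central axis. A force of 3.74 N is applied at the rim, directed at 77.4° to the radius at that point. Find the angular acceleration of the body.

α ≈ 1.23 rad/s²

I = ½MR² = (1/2)(16.3)(0.363)² = 1.074 kg·m².
Only the tangential component produces torque: τ = F R sinθ = (3.74)(0.363) sin 77.4° = 1.325 N·m.
Newton's second law for rotation, τ = Iα, gives α = τ/I = 1.325/1.074 = 1.234 rad/s².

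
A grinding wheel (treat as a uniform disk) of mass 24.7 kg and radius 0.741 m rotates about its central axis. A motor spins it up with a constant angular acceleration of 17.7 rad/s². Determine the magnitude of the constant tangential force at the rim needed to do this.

I = ½MR² = (1/2)(24.7)(0.741)² = 6.781 kg·m².
The required torque is τ = Iα = (6.781)(17.70) = 120.0 N·m.
A tangential force at the rim gives τ = FR, so F = τ/R = 120.0/0.741 = 162.0 N.

F ≈ 162 N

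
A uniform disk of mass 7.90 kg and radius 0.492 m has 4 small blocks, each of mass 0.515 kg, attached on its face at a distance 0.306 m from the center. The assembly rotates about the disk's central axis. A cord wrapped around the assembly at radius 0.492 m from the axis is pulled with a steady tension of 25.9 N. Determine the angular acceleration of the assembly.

α ≈ 11.1 rad/s²

I_disk = ½MR² = ½(7.90)(0.492)² = 0.9562 kg·m².
I_blocks = 4·m·r² = 4(0.515)(0.306)² = 0.1929 kg·m².
Total I = 1.149 kg·m².
τ = F r = (25.9)(0.492) = 12.74 N·m.
α = τ/I = 12.74/1.149 = 11.09 rad/s².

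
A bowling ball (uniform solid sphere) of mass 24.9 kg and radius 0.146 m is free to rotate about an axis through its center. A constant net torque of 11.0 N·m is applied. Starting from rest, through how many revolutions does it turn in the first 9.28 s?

≈ 355 revolutions

I = (2/5)MR² = (2/5)(24.9)(0.146)² = 0.2123 kg·m².
α = τ/I = 11.0/0.2123 = 51.81 rad/s².
θ = ½αt² = ½(51.81)(9.28)² = 2231 rad.
Revolutions = θ/(2π) = 355.1.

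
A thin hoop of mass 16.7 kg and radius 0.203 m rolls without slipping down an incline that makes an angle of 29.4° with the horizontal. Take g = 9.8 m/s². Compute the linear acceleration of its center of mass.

Translation along the incline: Mg sinθ − f = Ma.
Rotation about the center: fR = Iα with I = MR². No-slip gives a = αR, so f = (I/R²)a = M a.
Substituting: Mg sinθ = (1 + 1.000)Ma, so a = g sinθ/(1 + 1.000) = (9.8) sin 29.4° / 2.000 = 2.405 m/s².

a ≈ 2.41 m/s²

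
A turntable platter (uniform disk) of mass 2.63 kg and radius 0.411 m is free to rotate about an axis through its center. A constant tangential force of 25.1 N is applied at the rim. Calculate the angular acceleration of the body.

α ≈ 46.4 rad/s²

I = ½MR² = (1/2)(2.63)(0.411)² = 0.2221 kg·m².
τ = F R = (25.1)(0.411) = 10.32 N·m.
From τ = Iα: α = 10.32/0.2221 = 46.44 rad/s².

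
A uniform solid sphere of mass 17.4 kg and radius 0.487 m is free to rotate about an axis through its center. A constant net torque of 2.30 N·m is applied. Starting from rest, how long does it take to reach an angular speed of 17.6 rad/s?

t ≈ 12.6 s

I = (2/5)MR² = (2/5)(17.4)(0.487)² = 1.651 kg·m².
α = τ/I = 2.30/1.651 = 1.393 rad/s².
ω = αt ⇒ t = ω/α = 17.6/1.393 = 12.63 s.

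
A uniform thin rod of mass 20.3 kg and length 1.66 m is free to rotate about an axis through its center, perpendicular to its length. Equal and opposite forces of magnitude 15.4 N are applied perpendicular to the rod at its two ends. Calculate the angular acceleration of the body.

I = (1/12)ML² = (1/12)(20.3)(1.66)² = 4.662 kg·m².
The couple gives τ = F·(L/2) + F·(L/2) = F L = (15.4)(1.66) = 25.56 N·m.
From τ = Iα: α = 25.56/4.662 = 5.484 rad/s².

α ≈ 5.48 rad/s²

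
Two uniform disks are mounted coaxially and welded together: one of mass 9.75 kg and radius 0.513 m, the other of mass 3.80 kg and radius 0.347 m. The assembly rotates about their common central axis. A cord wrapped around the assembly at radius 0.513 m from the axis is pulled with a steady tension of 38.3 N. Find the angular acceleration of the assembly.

I = ½M₁R₁² + ½M₂R₂² = ½(9.75)(0.513)² + ½(3.80)(0.347)² = 1.512 kg·m².
τ = F r = (38.3)(0.513) = 19.65 N·m.
α = τ/I = 19.65/1.512 = 13.00 rad/s².

α ≈ 13.0 rad/s²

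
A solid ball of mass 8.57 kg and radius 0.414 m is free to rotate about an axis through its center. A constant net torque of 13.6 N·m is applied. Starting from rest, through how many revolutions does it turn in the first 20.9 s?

≈ 805 revolutions

I = (2/5)MR² = (2/5)(8.57)(0.414)² = 0.5875 kg·m².
α = τ/I = 13.6/0.5875 = 23.15 rad/s².
θ = ½αt² = ½(23.15)(20.9)² = 5055 rad.
Revolutions = θ/(2π) = 804.6.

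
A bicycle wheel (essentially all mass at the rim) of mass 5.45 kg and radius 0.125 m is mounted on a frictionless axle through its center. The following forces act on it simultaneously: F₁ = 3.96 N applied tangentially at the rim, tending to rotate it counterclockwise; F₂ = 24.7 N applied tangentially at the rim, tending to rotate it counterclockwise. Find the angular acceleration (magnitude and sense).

α ≈ 42.1 rad/s², counterclockwise

I = MR² = (5.45)(0.125)² = 0.08516 kg·m².
Taking counterclockwise as positive: τ₁ = +(3.96)(0.125) = +0.4950 N·m; τ₂ = +(24.7)(0.125) = +3.087 N·m.
Net torque τ = 3.583 N·m.
α = τ/I = 3.583/0.08516 = 42.07 rad/s².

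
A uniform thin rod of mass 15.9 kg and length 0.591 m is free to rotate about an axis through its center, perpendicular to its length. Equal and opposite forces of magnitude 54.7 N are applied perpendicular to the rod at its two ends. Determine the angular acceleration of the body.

α ≈ 69.9 rad/s²

I = (1/12)ML² = (1/12)(15.9)(0.591)² = 0.4628 kg·m².
The couple gives τ = F·(L/2) + F·(L/2) = F L = (54.7)(0.591) = 32.33 N·m.
Newton's second law for rotation, τ = Iα, gives α = τ/I = 32.33/0.4628 = 69.85 rad/s².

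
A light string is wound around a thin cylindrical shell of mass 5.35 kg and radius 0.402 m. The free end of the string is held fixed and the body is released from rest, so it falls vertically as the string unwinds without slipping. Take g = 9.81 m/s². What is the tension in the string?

Translation: Mg − T = Ma. Rotation about the center: TR = Iα with I = MR².
With a = αR: T = (I/R²)a = M a, so Mg = (1 + 1.000)Ma.
a = g/(1 + 1.000) = 9.81/2.000 = 4.905 m/s².
T = 1.000·M·a = (1.000)(5.35)(4.905) = 26.24 N.

T ≈ 26.2 N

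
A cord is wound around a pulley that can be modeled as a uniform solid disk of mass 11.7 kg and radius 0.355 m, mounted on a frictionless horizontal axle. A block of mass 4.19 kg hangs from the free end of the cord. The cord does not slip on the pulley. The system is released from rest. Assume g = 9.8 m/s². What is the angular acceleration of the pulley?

α ≈ 11.5 rad/s²

I = ½MR² = (1/2)(11.7)(0.355)² = 0.7372 kg·m².
Block: mg − T = ma. Pulley: TR = Iα. No-slip: a = αR, so T = (I/R²)a = 5.850·a.
Then mg = (m + 5.850)a, so a = (4.19)(9.8)/(4.19 + 5.850) = 4.090 m/s².
α = a/R = 4.090/0.355 = 11.52 rad/s².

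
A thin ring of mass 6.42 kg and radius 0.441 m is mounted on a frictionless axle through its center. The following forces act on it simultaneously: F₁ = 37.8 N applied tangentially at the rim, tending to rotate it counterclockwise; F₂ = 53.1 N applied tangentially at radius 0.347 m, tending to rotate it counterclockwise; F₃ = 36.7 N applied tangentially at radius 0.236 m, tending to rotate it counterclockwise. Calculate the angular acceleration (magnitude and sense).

I = MR² = (6.42)(0.441)² = 1.249 kg·m².
Taking counterclockwise as positive: τ₁ = +(37.8)(0.441) = +16.67 N·m; τ₂ = +(53.1)(0.347) = +18.43 N·m; τ₃ = +(36.7)(0.236) = +8.661 N·m.
Net torque τ = 43.76 N·m.
α = τ/I = 43.76/1.249 = 35.05 rad/s².

α ≈ 35.0 rad/s², counterclockwise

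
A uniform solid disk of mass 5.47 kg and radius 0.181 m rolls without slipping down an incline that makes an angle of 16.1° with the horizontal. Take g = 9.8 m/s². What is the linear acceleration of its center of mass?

Translation along the incline: Mg sinθ − f = Ma.
Rotation about the center: fR = Iα with I = ½MR². No-slip gives a = αR, so f = (I/R²)a = (1/2)M a.
Substituting: Mg sinθ = (1 + 0.5000)Ma, so a = g sinθ/(1 + 0.5000) = (9.8) sin 16.1° / 1.500 = 1.812 m/s².

a ≈ 1.81 m/s²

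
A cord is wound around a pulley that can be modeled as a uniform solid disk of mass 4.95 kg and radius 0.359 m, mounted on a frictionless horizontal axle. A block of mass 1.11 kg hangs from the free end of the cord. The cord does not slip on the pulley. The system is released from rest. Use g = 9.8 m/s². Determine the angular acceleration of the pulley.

α ≈ 8.45 rad/s²

I = ½MR² = (1/2)(4.95)(0.359)² = 0.3190 kg·m².
Block: mg − T = ma. Pulley: TR = Iα. No-slip: a = αR, so T = (I/R²)a = 2.475·a.
Then mg = (m + 2.475)a, so a = (1.11)(9.8)/(1.11 + 2.475) = 3.034 m/s².
α = a/R = 3.034/0.359 = 8.452 rad/s².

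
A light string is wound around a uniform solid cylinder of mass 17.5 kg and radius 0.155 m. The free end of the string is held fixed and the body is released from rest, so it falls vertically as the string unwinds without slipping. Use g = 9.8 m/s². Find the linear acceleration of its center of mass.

a ≈ 6.53 m/s²

Translation: Mg − T = Ma. Rotation about the center: TR = Iα with I = ½MR².
With a = αR: T = (I/R²)a = (1/2)M a, so Mg = (1 + 0.5000)Ma.
a = g/(1 + 0.5000) = 9.8/1.500 = 6.533 m/s².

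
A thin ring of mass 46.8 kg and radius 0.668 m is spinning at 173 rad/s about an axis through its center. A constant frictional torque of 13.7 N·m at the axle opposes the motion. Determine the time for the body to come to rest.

I = MR² = (46.8)(0.668)² = 20.88 kg·m².
The net torque has magnitude 13.7 N·m, opposing ω.
|α| = τ/I = 13.70/20.88 = 0.6560 rad/s² (deceleration).
0 = ω₀ − |α|t ⇒ t = ω₀/|α| = 173/0.6560 = 263.7 s.

t ≈ 264 s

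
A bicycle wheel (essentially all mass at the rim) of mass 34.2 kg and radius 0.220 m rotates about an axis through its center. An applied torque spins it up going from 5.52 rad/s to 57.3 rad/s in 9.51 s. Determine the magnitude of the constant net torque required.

τ ≈ 9.01 N·m

I = MR² = (34.2)(0.220)² = 1.655 kg·m².
α = Δω/Δt = (57.3 − 5.52)/9.51 = 5.445 rad/s².
τ = Iα = (1.655)(5.445) = 9.013 N·m.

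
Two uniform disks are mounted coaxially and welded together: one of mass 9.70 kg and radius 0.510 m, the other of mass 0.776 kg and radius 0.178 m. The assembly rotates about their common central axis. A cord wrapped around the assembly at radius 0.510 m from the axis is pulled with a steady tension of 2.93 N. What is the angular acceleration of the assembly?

α ≈ 1.17 rad/s²

I = ½M₁R₁² + ½M₂R₂² = ½(9.70)(0.510)² + ½(0.776)(0.178)² = 1.274 kg·m².
τ = F r = (2.93)(0.510) = 1.494 N·m.
α = τ/I = 1.494/1.274 = 1.173 rad/s².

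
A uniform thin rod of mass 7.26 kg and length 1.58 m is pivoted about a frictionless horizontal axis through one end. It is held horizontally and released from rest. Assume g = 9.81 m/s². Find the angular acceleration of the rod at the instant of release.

α ≈ 9.31 rad/s²

About the pivot, I = (1/3)ML² = (1/3)(7.26)(1.58)² = 6.041 kg·m².
The weight acts at the center, a distance L/2 = 0.7900 m from the pivot; τ = Mg(L/2) = 56.26 N·m.
α = τ/I = 56.26/6.041 = 9.313 rad/s².
(Equivalently α = (3g/(2L)) = 9.313 rad/s².)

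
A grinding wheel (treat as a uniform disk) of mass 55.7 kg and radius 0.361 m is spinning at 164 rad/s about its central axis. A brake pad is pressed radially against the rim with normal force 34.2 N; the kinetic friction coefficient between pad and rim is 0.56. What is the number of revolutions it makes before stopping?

≈ 1120 revolutions

I = ½MR² = (1/2)(55.7)(0.361)² = 3.629 kg·m².
Friction force f = μN = (0.56)(34.2) = 19.15 N at the rim; torque magnitude τ = fR = 6.914 N·m, opposing ω.
|α| = τ/I = 6.914/3.629 = 1.905 rad/s² (deceleration).
ω² = ω₀² − 2|α|θ with ω = 0 ⇒ θ = ω₀²/(2|α|) = 7060 rad = 1124 rev.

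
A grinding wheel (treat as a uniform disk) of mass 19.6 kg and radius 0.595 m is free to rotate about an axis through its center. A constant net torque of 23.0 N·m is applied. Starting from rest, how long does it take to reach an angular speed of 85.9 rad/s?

I = ½MR² = (1/2)(19.6)(0.595)² = 3.469 kg·m².
α = τ/I = 23.0/3.469 = 6.629 rad/s².
ω = αt ⇒ t = ω/α = 85.9/6.629 = 12.96 s.

t ≈ 13.0 s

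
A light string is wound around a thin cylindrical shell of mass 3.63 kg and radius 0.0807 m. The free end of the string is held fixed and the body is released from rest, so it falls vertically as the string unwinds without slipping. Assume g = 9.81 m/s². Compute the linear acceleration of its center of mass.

Translation: Mg − T = Ma. Rotation about the center: TR = Iα with I = MR².
With a = αR: T = (I/R²)a = M a, so Mg = (1 + 1.000)Ma.
a = g/(1 + 1.000) = 9.81/2.000 = 4.905 m/s².

a ≈ 4.91 m/s²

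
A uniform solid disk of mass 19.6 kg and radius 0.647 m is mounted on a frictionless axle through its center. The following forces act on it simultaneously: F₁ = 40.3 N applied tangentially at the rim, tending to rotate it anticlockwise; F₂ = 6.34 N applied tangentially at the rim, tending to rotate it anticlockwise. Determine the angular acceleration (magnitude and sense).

I = ½MR² = (1/2)(19.6)(0.647)² = 4.102 kg·m².
Taking anticlockwise as positive: τ₁ = +(40.3)(0.647) = +26.07 N·m; τ₂ = +(6.34)(0.647) = +4.102 N·m.
Net torque τ = 30.18 N·m.
α = τ/I = 30.18/4.102 = 7.356 rad/s².

α ≈ 7.36 rad/s², anticlockwise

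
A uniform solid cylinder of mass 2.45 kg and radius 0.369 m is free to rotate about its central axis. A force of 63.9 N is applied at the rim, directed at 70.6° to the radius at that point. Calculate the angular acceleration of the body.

I = ½MR² = (1/2)(2.45)(0.369)² = 0.1668 kg·m².
Only the tangential component produces torque: τ = F R sinθ = (63.9)(0.369) sin 70.6° = 22.24 N·m.
From τ = Iα: α = 22.24/0.1668 = 133.3 rad/s².

α ≈ 133 rad/s²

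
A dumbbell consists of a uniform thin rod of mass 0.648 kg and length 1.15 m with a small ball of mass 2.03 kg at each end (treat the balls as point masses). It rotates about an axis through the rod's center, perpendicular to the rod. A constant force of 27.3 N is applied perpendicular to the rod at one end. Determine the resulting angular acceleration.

I_rod = (1/12)ML² = (1/12)(0.648)(1.15)² = 0.07141 kg·m².
I_balls = 2·m·(L/2)² = 2(2.03)(0.5750)² = 1.342 kg·m².
Total I = 1.414 kg·m².
τ = F·(L/2) = (27.3)(0.575) = 15.70 N·m.
α = τ/I = 15.70/1.414 = 11.10 rad/s².

α ≈ 11.1 rad/s²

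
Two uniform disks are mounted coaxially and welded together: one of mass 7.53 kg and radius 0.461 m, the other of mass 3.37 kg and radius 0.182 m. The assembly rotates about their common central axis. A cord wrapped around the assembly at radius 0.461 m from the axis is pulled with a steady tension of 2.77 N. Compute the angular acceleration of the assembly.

I = ½M₁R₁² + ½M₂R₂² = ½(7.53)(0.461)² + ½(3.37)(0.182)² = 0.8560 kg·m².
τ = F r = (2.77)(0.461) = 1.277 N·m.
α = τ/I = 1.277/0.8560 = 1.492 rad/s².

α ≈ 1.49 rad/s²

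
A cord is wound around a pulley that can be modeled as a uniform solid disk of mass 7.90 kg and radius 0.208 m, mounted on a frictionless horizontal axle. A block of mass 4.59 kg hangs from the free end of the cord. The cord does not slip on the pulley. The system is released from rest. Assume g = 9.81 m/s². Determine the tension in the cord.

I = ½MR² = (1/2)(7.90)(0.208)² = 0.1709 kg·m².
Block: mg − T = ma. Pulley: TR = Iα. No-slip: a = αR, so T = (I/R²)a = 3.950·a.
Then mg = (m + 3.950)a, so a = (4.59)(9.81)/(4.59 + 3.950) = 5.273 m/s².
T = 3.950·a = 20.83 N.

T ≈ 20.8 N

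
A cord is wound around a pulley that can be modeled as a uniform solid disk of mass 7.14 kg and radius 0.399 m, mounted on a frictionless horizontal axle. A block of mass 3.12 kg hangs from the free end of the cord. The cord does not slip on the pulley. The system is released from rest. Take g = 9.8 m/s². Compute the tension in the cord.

I = ½MR² = (1/2)(7.14)(0.399)² = 0.5683 kg·m².
Block: mg − T = ma. Pulley: TR = Iα. No-slip: a = αR, so T = (I/R²)a = 3.570·a.
Then mg = (m + 3.570)a, so a = (3.12)(9.8)/(3.12 + 3.570) = 4.570 m/s².
T = 3.570·a = 16.32 N.

T ≈ 16.3 N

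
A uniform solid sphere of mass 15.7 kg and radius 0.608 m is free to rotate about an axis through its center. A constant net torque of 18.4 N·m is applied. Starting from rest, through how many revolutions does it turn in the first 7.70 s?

I = (2/5)MR² = (2/5)(15.7)(0.608)² = 2.321 kg·m².
α = τ/I = 18.4/2.321 = 7.926 rad/s².
θ = ½αt² = ½(7.926)(7.70)² = 235.0 rad.
Revolutions = θ/(2π) = 37.40.

≈ 37.4 revolutions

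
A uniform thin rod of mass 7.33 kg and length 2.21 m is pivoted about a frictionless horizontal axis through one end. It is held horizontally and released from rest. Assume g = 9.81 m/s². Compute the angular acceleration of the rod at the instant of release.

α ≈ 6.66 rad/s²

About the pivot, I = (1/3)ML² = (1/3)(7.33)(2.21)² = 11.93 kg·m².
The weight acts at the center, a distance L/2 = 1.105 m from the pivot; τ = Mg(L/2) = 79.46 N·m.
α = τ/I = 79.46/11.93 = 6.658 rad/s².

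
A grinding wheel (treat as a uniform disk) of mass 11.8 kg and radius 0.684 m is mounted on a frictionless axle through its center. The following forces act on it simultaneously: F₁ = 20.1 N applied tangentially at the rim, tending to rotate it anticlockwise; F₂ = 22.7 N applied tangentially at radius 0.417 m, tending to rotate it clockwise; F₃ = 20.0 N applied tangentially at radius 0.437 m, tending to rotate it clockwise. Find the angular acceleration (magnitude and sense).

α ≈ 1.61 rad/s², clockwise

I = ½MR² = (1/2)(11.8)(0.684)² = 2.760 kg·m².
Taking anticlockwise as positive: τ₁ = +(20.1)(0.684) = +13.75 N·m; τ₂ = −(22.7)(0.417) = −9.466 N·m; τ₃ = −(20.0)(0.437) = −8.740 N·m.
Net torque τ = -4.457 N·m.
α = τ/I = -4.457/2.760 = -1.615 rad/s².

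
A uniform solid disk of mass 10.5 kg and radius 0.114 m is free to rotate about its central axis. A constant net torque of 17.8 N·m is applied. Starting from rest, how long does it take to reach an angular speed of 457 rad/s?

t ≈ 1.75 s

I = ½MR² = (1/2)(10.5)(0.114)² = 0.06823 kg·m².
α = τ/I = 17.8/0.06823 = 260.9 rad/s².
ω = αt ⇒ t = ω/α = 457/260.9 = 1.752 s.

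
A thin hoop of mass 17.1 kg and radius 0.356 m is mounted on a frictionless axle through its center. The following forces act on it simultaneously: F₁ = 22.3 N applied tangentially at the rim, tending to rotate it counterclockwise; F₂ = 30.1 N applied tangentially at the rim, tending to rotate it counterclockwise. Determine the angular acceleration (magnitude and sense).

α ≈ 8.61 rad/s², counterclockwise

I = MR² = (17.1)(0.356)² = 2.167 kg·m².
Taking counterclockwise as positive: τ₁ = +(22.3)(0.356) = +7.939 N·m; τ₂ = +(30.1)(0.356) = +10.72 N·m.
Net torque τ = 18.65 N·m.
α = τ/I = 18.65/2.167 = 8.608 rad/s².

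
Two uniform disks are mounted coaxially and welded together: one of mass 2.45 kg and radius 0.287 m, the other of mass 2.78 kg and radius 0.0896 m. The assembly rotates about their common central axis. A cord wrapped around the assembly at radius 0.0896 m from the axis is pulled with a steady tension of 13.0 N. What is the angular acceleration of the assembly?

I = ½M₁R₁² + ½M₂R₂² = ½(2.45)(0.287)² + ½(2.78)(0.0896)² = 0.1121 kg·m².
τ = F r = (13.0)(0.0896) = 1.165 N·m.
α = τ/I = 1.165/0.1121 = 10.39 rad/s².

α ≈ 10.4 rad/s²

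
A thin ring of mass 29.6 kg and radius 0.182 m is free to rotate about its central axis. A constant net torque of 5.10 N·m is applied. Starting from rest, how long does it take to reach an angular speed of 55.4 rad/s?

I = MR² = (29.6)(0.182)² = 0.9805 kg·m².
α = τ/I = 5.10/0.9805 = 5.202 rad/s².
ω = αt ⇒ t = ω/α = 55.4/5.202 = 10.65 s.

t ≈ 10.7 s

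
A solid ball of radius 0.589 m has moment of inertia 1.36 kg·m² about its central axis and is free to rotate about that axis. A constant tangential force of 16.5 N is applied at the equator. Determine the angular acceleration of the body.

α ≈ 7.15 rad/s²

τ = F R = (16.5)(0.589) = 9.718 N·m.
From τ = Iα: α = 9.718/1.360 = 7.146 rad/s².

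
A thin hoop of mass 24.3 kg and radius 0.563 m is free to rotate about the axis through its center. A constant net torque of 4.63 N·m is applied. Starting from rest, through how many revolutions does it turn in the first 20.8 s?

≈ 20.7 revolutions

I = MR² = (24.3)(0.563)² = 7.702 kg·m².
α = τ/I = 4.63/7.702 = 0.6011 rad/s².
θ = ½αt² = ½(0.6011)(20.8)² = 130.0 rad.
Revolutions = θ/(2π) = 20.70.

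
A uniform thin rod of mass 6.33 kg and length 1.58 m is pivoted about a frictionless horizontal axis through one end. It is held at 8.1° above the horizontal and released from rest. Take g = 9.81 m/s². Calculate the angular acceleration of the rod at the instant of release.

About the pivot, I = (1/3)ML² = (1/3)(6.33)(1.58)² = 5.267 kg·m².
The weight acts at the center, a distance L/2 = 0.7900 m from the pivot; τ = Mg(L/2) cos 8.1° = 48.57 N·m.
α = τ/I = 48.57/5.267 = 9.220 rad/s².

α ≈ 9.22 rad/s²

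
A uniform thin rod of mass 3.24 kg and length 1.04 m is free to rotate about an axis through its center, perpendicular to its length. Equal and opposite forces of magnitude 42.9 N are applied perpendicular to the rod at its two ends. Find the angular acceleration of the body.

α ≈ 153 rad/s²

I = (1/12)ML² = (1/12)(3.24)(1.04)² = 0.2920 kg·m².
The couple gives τ = F·(L/2) + F·(L/2) = F L = (42.9)(1.04) = 44.62 N·m.
Newton's second law for rotation, τ = Iα, gives α = τ/I = 44.62/0.2920 = 152.8 rad/s².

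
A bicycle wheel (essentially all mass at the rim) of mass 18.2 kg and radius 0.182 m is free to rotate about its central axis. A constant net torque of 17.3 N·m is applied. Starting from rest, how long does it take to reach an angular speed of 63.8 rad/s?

t ≈ 2.22 s

I = MR² = (18.2)(0.182)² = 0.6029 kg·m².
α = τ/I = 17.3/0.6029 = 28.70 rad/s².
ω = αt ⇒ t = ω/α = 63.8/28.70 = 2.223 s.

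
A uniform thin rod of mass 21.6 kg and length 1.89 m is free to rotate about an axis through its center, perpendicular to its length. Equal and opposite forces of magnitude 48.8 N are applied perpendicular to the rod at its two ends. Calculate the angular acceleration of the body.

α ≈ 14.3 rad/s²

I = (1/12)ML² = (1/12)(21.6)(1.89)² = 6.430 kg·m².
The couple gives τ = F·(L/2) + F·(L/2) = F L = (48.8)(1.89) = 92.23 N·m.
From τ = Iα: α = 92.23/6.430 = 14.34 rad/s².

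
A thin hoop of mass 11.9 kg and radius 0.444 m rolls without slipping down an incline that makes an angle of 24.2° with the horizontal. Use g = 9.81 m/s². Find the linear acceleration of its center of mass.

Translation along the incline: Mg sinθ − f = Ma.
Rotation about the center: fR = Iα with I = MR². No-slip gives a = αR, so f = (I/R²)a = M a.
Substituting: Mg sinθ = (1 + 1.000)Ma, so a = g sinθ/(1 + 1.000) = (9.81) sin 24.2° / 2.000 = 2.011 m/s².

a ≈ 2.01 m/s²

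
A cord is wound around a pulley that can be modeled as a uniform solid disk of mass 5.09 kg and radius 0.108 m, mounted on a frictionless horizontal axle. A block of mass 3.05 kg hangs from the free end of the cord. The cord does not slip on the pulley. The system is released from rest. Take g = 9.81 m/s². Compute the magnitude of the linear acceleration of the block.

a ≈ 5.35 m/s²

I = ½MR² = (1/2)(5.09)(0.108)² = 0.02968 kg·m².
Block: mg − T = ma. Pulley: TR = Iα. No-slip: a = αR, so T = (I/R²)a = 2.545·a.
Then mg = (m + 2.545)a, so a = (3.05)(9.81)/(3.05 + 2.545) = 5.348 m/s².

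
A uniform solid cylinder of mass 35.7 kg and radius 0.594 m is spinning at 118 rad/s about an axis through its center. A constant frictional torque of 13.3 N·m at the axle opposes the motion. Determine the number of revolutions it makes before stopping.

≈ 525 revolutions

I = ½MR² = (1/2)(35.7)(0.594)² = 6.298 kg·m².
The net torque has magnitude 13.3 N·m, opposing ω.
|α| = τ/I = 13.30/6.298 = 2.112 rad/s² (deceleration).
ω² = ω₀² − 2|α|θ with ω = 0 ⇒ θ = ω₀²/(2|α|) = 3297 rad = 524.7 rev.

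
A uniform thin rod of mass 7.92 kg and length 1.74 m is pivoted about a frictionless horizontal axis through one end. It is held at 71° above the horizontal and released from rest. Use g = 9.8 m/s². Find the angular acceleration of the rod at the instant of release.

About the pivot, I = (1/3)ML² = (1/3)(7.92)(1.74)² = 7.993 kg·m².
The weight acts at the center, a distance L/2 = 0.8700 m from the pivot; τ = Mg(L/2) cos 71° = 21.98 N·m.
α = τ/I = 21.98/7.993 = 2.750 rad/s².
(Equivalently α = (3g/(2L)) cos 71° = 2.750 rad/s².)

α ≈ 2.75 rad/s²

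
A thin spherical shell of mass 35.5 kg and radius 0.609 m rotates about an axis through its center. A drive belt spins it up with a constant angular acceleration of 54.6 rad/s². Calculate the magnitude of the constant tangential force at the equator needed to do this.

I = (2/3)MR² = (2/3)(35.5)(0.609)² = 8.778 kg·m².
The required torque is τ = Iα = (8.778)(54.60) = 479.3 N·m.
A tangential force at the equator gives τ = FR, so F = τ/R = 479.3/0.609 = 786.9 N.

F ≈ 787 N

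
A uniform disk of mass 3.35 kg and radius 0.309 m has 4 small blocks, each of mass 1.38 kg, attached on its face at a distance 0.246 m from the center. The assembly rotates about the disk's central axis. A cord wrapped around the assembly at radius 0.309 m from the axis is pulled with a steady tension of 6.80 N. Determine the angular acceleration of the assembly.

α ≈ 4.25 rad/s²

I_disk = ½MR² = ½(3.35)(0.309)² = 0.1599 kg·m².
I_blocks = 4·m·r² = 4(1.38)(0.246)² = 0.3340 kg·m².
Total I = 0.4940 kg·m².
τ = F r = (6.80)(0.309) = 2.101 N·m.
α = τ/I = 2.101/0.4940 = 4.254 rad/s².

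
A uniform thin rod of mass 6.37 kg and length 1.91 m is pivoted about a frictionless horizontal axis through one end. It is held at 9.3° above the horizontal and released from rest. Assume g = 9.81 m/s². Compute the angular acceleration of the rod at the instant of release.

α ≈ 7.60 rad/s²

About the pivot, I = (1/3)ML² = (1/3)(6.37)(1.91)² = 7.746 kg·m².
The weight acts at the center, a distance L/2 = 0.9550 m from the pivot; τ = Mg(L/2) cos 9.3° = 58.89 N·m.
α = τ/I = 58.89/7.746 = 7.603 rad/s².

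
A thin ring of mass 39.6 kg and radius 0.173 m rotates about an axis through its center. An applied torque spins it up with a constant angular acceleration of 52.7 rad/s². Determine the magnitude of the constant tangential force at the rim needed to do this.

I = MR² = (39.6)(0.173)² = 1.185 kg·m².
The required torque is τ = Iα = (1.185)(52.70) = 62.46 N·m.
A tangential force at the rim gives τ = FR, so F = τ/R = 62.46/0.173 = 361.0 N.

F ≈ 361 N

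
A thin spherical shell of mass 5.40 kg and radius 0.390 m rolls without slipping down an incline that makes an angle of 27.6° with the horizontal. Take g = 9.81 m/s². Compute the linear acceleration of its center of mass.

a ≈ 2.73 m/s²

Translation along the incline: Mg sinθ − f = Ma.
Rotation about the center: fR = Iα with I = (2/3)MR². No-slip gives a = αR, so f = (I/R²)a = (2/3)M a.
Substituting: Mg sinθ = (1 + 0.6667)Ma, so a = g sinθ/(1 + 0.6667) = (9.81) sin 27.6° / 1.667 = 2.727 m/s².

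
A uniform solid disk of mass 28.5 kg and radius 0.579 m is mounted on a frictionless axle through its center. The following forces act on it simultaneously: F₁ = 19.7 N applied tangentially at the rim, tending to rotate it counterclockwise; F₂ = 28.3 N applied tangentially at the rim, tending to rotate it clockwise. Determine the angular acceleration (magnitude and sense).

I = ½MR² = (1/2)(28.5)(0.579)² = 4.777 kg·m².
Taking counterclockwise as positive: τ₁ = +(19.7)(0.579) = +11.41 N·m; τ₂ = −(28.3)(0.579) = −16.39 N·m.
Net torque τ = -4.979 N·m.
α = τ/I = -4.979/4.777 = -1.042 rad/s².

α ≈ 1.04 rad/s², clockwise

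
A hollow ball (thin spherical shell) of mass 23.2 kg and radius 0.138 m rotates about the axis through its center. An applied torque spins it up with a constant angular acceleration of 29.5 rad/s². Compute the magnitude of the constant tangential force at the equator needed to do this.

F ≈ 63.0 N

I = (2/3)MR² = (2/3)(23.2)(0.138)² = 0.2945 kg·m².
The required torque is τ = Iα = (0.2945)(29.50) = 8.689 N·m.
A tangential force at the equator gives τ = FR, so F = τ/R = 8.689/0.138 = 62.96 N.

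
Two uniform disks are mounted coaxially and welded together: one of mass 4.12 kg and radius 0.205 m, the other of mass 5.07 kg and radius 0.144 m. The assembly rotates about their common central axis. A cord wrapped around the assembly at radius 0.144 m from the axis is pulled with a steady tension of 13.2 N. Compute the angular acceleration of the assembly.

I = ½M₁R₁² + ½M₂R₂² = ½(4.12)(0.205)² + ½(5.07)(0.144)² = 0.1391 kg·m².
τ = F r = (13.2)(0.144) = 1.901 N·m.
α = τ/I = 1.901/0.1391 = 13.66 rad/s².

α ≈ 13.7 rad/s²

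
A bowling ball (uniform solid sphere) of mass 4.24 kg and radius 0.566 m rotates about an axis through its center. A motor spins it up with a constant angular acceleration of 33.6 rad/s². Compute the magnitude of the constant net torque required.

I = (2/5)MR² = (2/5)(4.24)(0.566)² = 0.5433 kg·m².
τ = Iα = (0.5433)(33.60) = 18.26 N·m.

τ ≈ 18.3 N·m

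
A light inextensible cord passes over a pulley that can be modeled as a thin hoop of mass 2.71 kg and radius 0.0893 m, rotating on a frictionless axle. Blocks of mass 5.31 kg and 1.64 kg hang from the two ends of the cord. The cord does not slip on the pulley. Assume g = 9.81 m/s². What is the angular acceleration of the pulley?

α ≈ 41.7 rad/s²

I = MR² = (2.71)(0.0893)² = 0.02161 kg·m².
Heavier block: m₁g − T₁ = m₁a. Lighter block: T₂ − m₂g = m₂a.
Pulley: (T₁ − T₂)R = Iα = I(a/R), so T₁ − T₂ = (I/R²)a = 1·M_p a = 2.710·a.
Adding the three: (m₁ − m₂)g = (m₁ + m₂ + 2.710)a, so a = (5.31 − 1.64)(9.81)/(5.31 + 1.64 + 2.710) = 3.727 m/s².
α = a/R = 3.727/0.0893 = 41.74 rad/s².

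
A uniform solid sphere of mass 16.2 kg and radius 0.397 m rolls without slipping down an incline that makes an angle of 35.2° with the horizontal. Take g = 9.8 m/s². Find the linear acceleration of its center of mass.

a ≈ 4.04 m/s²

Translation along the incline: Mg sinθ − f = Ma.
Rotation about the center: fR = Iα with I = (2/5)MR². No-slip gives a = αR, so f = (I/R²)a = (2/5)M a.
Substituting: Mg sinθ = (1 + 0.4000)Ma, so a = g sinθ/(1 + 0.4000) = (9.8) sin 35.2° / 1.400 = 4.035 m/s².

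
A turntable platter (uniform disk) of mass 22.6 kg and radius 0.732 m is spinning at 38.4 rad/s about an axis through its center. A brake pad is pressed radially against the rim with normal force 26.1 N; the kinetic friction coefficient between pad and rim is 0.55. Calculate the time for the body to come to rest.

t ≈ 22.1 s

I = ½MR² = (1/2)(22.6)(0.732)² = 6.055 kg·m².
Friction force f = μN = (0.55)(26.1) = 14.36 N at the rim; torque magnitude τ = fR = 10.51 N·m, opposing ω.
|α| = τ/I = 10.51/6.055 = 1.735 rad/s² (deceleration).
0 = ω₀ − |α|t ⇒ t = ω₀/|α| = 38.4/1.735 = 22.13 s.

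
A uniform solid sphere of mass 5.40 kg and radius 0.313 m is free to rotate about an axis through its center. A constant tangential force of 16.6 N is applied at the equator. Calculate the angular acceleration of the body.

α ≈ 24.6 rad/s²

I = (2/5)MR² = (2/5)(5.40)(0.313)² = 0.2116 kg·m².
τ = F R = (16.6)(0.313) = 5.196 N·m.
From τ = Iα: α = 5.196/0.2116 = 24.55 rad/s².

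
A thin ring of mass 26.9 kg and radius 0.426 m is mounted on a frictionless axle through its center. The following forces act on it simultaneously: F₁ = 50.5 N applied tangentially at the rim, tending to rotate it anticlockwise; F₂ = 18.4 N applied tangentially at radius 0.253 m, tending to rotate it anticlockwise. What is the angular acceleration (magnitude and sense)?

α ≈ 5.36 rad/s², anticlockwise

I = MR² = (26.9)(0.426)² = 4.882 kg·m².
Taking anticlockwise as positive: τ₁ = +(50.5)(0.426) = +21.51 N·m; τ₂ = +(18.4)(0.253) = +4.655 N·m.
Net torque τ = 26.17 N·m.
α = τ/I = 26.17/4.882 = 5.360 rad/s².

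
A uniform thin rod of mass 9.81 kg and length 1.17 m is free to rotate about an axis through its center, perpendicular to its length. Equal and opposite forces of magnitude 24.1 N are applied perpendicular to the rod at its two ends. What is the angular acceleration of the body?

I = (1/12)ML² = (1/12)(9.81)(1.17)² = 1.119 kg·m².
The couple gives τ = F·(L/2) + F·(L/2) = F L = (24.1)(1.17) = 28.20 N·m.
From τ = Iα: α = 28.20/1.119 = 25.20 rad/s².

α ≈ 25.2 rad/s²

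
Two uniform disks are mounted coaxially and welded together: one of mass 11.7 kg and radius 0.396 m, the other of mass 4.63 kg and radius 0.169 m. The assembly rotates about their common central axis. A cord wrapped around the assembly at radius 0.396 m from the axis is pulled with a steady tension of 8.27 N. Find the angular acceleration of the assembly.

α ≈ 3.33 rad/s²

I = ½M₁R₁² + ½M₂R₂² = ½(11.7)(0.396)² + ½(4.63)(0.169)² = 0.9835 kg·m².
τ = F r = (8.27)(0.396) = 3.275 N·m.
α = τ/I = 3.275/0.9835 = 3.330 rad/s².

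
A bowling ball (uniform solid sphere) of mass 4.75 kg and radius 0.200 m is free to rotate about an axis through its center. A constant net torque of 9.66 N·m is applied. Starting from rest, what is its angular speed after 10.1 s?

ω ≈ 1280 rad/s

I = (2/5)MR² = (2/5)(4.75)(0.200)² = 0.07600 kg·m².
α = τ/I = 9.66/0.07600 = 127.1 rad/s².
ω = ω₀ + αt = 0 + (127.1)(10.1) = 1284 rad/s.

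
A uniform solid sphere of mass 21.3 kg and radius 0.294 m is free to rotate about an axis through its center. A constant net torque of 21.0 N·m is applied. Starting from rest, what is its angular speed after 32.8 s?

ω ≈ 935 rad/s

I = (2/5)MR² = (2/5)(21.3)(0.294)² = 0.7364 kg·m².
α = τ/I = 21.0/0.7364 = 28.52 rad/s².
ω = ω₀ + αt = 0 + (28.52)(32.8) = 935.3 rad/s.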